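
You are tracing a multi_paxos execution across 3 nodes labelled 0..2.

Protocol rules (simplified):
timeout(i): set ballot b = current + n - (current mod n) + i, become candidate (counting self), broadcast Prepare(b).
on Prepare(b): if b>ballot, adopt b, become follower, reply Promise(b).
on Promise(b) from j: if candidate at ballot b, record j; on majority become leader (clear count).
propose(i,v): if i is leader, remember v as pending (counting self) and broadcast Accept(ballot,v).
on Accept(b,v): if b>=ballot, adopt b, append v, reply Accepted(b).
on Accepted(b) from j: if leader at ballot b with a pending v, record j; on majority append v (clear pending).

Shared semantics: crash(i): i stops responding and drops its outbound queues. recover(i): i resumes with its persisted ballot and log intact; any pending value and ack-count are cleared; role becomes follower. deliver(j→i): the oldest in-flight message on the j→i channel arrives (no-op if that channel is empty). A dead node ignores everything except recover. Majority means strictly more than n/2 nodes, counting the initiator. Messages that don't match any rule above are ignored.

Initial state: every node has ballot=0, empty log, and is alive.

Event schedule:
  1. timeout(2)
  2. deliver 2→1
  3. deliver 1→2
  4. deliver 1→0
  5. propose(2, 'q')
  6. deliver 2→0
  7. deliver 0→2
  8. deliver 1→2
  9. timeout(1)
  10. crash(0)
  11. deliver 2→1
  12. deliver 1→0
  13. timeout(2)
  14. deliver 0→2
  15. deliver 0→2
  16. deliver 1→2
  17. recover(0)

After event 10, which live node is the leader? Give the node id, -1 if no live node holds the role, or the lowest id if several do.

step 1 timeout(2): 2={cand,b=5,log=-}
step 2 deliver 2→1: 1={foll,b=5,log=-}
step 3 deliver 1→2: 2={lead,b=5,log=-}
step 4 deliver 1→0: —
step 5 propose(2,'q'): —
step 6 deliver 2→0: 0={foll,b=5,log=-}
step 7 deliver 0→2: —
step 8 deliver 1→2: —
step 9 timeout(1): 1={cand,b=7,log=-}
step 10 crash(0): 0={✗foll,b=5,log=-}

2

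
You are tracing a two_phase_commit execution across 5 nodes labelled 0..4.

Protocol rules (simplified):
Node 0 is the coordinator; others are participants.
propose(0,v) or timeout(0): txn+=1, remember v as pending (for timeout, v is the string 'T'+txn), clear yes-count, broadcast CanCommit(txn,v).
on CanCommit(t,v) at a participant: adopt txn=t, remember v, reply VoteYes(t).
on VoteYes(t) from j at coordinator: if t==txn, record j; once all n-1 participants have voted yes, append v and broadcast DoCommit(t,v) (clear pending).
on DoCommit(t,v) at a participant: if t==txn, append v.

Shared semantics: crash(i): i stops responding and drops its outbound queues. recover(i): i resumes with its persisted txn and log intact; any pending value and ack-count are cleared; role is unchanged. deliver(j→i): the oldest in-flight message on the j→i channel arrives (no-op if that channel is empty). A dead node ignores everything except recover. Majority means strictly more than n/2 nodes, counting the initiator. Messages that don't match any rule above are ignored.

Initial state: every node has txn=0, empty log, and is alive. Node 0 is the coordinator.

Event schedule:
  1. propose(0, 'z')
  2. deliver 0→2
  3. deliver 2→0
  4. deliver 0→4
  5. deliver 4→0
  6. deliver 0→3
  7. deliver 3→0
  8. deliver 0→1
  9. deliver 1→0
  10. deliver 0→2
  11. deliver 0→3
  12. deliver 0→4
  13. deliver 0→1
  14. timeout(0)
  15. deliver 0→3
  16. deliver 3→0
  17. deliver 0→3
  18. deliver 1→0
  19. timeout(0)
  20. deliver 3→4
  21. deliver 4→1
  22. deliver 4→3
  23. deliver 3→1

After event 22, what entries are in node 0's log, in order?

e1 propose(0,'z'): 0[coor,t=1,-]
e2 deliver 0→2: 2[part,t=1,-]
e3 deliver 2→0: ·
e4 deliver 0→4: 4[part,t=1,-]
e5 deliver 4→0: ·
e6 deliver 0→3: 3[part,t=1,-]
e7 deliver 3→0: ·
e8 deliver 0→1: 1[part,t=1,-]
e9 deliver 1→0: 0[coor,t=1,z]
e10 deliver 0→2: 2[part,t=1,z]
e11 deliver 0→3: 3[part,t=1,z]
e12 deliver 0→4: 4[part,t=1,z]
e13 deliver 0→1: 1[part,t=1,z]
e14 timeout(0): 0[coor,t=2,z]
e15 deliver 0→3: 3[part,t=2,z]
e16 deliver 3→0: ·
e17 deliver 0→3: ·
e18 deliver 1→0: ·
e19 timeout(0): 0[coor,t=3,z]
e20 deliver 3→4: ·
e21 deliver 4→1: ·
e22 deliver 4→3: ·

z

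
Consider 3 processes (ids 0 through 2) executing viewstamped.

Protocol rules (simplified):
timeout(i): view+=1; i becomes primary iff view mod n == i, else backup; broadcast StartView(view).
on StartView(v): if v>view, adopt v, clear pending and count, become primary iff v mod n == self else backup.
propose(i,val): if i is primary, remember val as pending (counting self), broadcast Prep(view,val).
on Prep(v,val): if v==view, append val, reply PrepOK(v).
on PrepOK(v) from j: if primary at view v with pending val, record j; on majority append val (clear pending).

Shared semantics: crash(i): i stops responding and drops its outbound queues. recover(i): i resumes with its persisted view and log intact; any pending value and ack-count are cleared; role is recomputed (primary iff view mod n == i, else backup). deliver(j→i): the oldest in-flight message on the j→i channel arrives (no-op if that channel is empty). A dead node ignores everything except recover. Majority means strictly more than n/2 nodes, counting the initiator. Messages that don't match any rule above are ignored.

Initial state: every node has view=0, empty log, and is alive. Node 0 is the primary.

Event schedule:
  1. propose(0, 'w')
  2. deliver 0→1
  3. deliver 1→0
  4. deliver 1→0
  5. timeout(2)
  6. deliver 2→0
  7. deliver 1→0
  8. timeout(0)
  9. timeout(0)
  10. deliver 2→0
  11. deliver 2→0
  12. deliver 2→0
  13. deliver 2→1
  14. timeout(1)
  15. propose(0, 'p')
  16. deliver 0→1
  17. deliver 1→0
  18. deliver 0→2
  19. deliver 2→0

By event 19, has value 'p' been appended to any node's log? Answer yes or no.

no

[1] propose(0,'w') → ∅
[2] deliver 0→1 → N1(back v0 [w])
[3] deliver 1→0 → N0(prim v0 [w])
[4] deliver 1→0 → ∅
[5] timeout(2) → N2(back v1 [-])
[6] deliver 2→0 → N0(back v1 [w])
[7] deliver 1→0 → ∅
[8] timeout(0) → N0(back v2 [w])
[9] timeout(0) → N0(prim v3 [w])
[10] deliver 2→0 → ∅
[11] deliver 2→0 → ∅
[12] deliver 2→0 → ∅
[13] deliver 2→1 → N1(prim v1 [w])
[14] timeout(1) → N1(back v2 [w])
[15] propose(0,'p') → ∅
[16] deliver 0→1 → ∅
[17] deliver 1→0 → ∅
[18] deliver 0→2 → ∅
[19] deliver 2→0 → ∅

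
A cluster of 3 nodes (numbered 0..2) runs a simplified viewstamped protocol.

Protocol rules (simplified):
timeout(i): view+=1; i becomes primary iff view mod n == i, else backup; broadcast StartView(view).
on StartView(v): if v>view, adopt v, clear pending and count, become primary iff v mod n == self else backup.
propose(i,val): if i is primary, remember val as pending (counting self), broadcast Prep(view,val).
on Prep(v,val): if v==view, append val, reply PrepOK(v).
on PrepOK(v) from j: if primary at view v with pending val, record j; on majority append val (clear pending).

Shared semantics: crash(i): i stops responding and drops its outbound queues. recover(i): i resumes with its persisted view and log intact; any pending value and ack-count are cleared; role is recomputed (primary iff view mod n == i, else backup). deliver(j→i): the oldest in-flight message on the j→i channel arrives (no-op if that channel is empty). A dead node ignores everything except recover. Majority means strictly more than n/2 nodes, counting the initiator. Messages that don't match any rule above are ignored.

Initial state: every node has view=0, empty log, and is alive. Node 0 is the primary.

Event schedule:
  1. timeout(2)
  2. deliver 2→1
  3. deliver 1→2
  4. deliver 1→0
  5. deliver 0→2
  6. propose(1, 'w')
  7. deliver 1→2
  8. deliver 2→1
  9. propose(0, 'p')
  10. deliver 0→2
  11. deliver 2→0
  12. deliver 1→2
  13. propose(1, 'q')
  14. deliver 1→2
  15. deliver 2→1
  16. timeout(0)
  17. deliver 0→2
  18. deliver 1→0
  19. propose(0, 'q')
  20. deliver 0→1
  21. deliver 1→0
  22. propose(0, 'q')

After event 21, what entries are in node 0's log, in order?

empty

[1] timeout(2) → N2(back v1 [-])
[2] deliver 2→1 → N1(prim v1 [-])
[3] deliver 1→2 → ∅
[4] deliver 1→0 → ∅
[5] deliver 0→2 → ∅
[6] propose(1,'w') → ∅
[7] deliver 1→2 → N2(back v1 [w])
[8] deliver 2→1 → N1(prim v1 [w])
[9] propose(0,'p') → ∅
[10] deliver 0→2 → ∅
[11] deliver 2→0 → N0(back v1 [-])
[12] deliver 1→2 → ∅
[13] propose(1,'q') → ∅
[14] deliver 1→2 → N2(back v1 [w,q])
[15] deliver 2→1 → N1(prim v1 [w,q])
[16] timeout(0) → N0(back v2 [-])
[17] deliver 0→2 → N2(prim v2 [w,q])
[18] deliver 1→0 → ∅
[19] propose(0,'q') → ∅
[20] deliver 0→1 → ∅
[21] deliver 1→0 → ∅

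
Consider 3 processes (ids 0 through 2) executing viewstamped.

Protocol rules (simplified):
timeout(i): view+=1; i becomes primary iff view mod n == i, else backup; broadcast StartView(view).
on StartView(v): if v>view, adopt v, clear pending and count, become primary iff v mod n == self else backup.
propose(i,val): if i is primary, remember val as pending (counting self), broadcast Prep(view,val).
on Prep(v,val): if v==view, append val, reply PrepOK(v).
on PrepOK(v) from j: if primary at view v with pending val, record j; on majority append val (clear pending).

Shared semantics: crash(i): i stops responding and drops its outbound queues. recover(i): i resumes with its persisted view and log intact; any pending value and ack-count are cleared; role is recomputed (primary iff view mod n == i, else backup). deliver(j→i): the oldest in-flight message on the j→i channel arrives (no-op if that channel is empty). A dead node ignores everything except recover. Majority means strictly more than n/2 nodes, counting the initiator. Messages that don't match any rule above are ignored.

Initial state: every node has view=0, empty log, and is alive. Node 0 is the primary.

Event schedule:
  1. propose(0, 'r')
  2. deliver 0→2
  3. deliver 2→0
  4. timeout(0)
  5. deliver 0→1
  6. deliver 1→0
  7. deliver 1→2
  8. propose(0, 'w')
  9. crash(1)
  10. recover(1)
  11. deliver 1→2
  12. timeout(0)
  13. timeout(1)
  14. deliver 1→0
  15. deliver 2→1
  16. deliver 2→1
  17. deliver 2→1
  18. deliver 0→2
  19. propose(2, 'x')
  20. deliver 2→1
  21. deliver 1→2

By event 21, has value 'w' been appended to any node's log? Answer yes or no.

step 1 propose(0,'r'): —
step 2 deliver 0→2: 2={back,v=0,log=r}
step 3 deliver 2→0: 0={prim,v=0,log=r}
step 4 timeout(0): 0={back,v=1,log=r}
step 5 deliver 0→1: 1={back,v=0,log=r}
step 6 deliver 1→0: —
step 7 deliver 1→2: —
step 8 propose(0,'w'): —
step 9 crash(1): 1={✗back,v=0,log=r}
step 10 recover(1): 1={back,v=0,log=r}
step 11 deliver 1→2: —
step 12 timeout(0): 0={back,v=2,log=r}
step 13 timeout(1): 1={prim,v=1,log=r}
step 14 deliver 1→0: —
step 15 deliver 2→1: —
step 16 deliver 2→1: —
step 17 deliver 2→1: —
step 18 deliver 0→2: 2={back,v=1,log=r}
step 19 propose(2,'x'): —
step 20 deliver 2→1: —
step 21 deliver 1→2: —

no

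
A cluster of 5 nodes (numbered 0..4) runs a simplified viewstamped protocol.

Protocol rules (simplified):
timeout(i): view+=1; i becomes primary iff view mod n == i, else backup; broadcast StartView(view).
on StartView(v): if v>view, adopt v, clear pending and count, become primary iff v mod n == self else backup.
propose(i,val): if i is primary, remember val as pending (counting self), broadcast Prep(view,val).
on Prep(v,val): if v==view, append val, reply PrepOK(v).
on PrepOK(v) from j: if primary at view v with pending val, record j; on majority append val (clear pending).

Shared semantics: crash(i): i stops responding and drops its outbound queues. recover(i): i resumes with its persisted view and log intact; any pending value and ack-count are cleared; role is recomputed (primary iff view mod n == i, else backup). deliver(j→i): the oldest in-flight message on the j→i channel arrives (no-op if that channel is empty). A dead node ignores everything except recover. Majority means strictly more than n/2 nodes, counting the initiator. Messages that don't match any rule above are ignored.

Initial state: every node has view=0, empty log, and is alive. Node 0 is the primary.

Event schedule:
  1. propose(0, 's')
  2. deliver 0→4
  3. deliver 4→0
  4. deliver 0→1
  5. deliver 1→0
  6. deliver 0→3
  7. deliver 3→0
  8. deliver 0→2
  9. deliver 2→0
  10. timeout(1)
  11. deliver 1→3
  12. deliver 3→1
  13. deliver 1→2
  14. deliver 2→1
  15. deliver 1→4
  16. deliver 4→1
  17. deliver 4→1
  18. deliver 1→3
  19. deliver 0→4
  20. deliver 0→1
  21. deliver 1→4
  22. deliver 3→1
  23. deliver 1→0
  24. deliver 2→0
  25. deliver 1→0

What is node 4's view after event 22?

1

after 1 — propose(0,'s'): ·
after 2 — deliver 0→4: n4:back/v0/[s]
after 3 — deliver 4→0: ·
after 4 — deliver 0→1: n1:back/v0/[s]
after 5 — deliver 1→0: n0:prim/v0/[s]
after 6 — deliver 0→3: n3:back/v0/[s]
after 7 — deliver 3→0: ·
after 8 — deliver 0→2: n2:back/v0/[s]
after 9 — deliver 2→0: ·
after 10 — timeout(1): n1:prim/v1/[s]
after 11 — deliver 1→3: n3:back/v1/[s]
after 12 — deliver 3→1: ·
after 13 — deliver 1→2: n2:back/v1/[s]
after 14 — deliver 2→1: ·
after 15 — deliver 1→4: n4:back/v1/[s]
after 16 — deliver 4→1: ·
after 17 — deliver 4→1: ·
after 18 — deliver 1→3: ·
after 19 — deliver 0→4: ·
after 20 — deliver 0→1: ·
after 21 — deliver 1→4: ·
after 22 — deliver 3→1: ·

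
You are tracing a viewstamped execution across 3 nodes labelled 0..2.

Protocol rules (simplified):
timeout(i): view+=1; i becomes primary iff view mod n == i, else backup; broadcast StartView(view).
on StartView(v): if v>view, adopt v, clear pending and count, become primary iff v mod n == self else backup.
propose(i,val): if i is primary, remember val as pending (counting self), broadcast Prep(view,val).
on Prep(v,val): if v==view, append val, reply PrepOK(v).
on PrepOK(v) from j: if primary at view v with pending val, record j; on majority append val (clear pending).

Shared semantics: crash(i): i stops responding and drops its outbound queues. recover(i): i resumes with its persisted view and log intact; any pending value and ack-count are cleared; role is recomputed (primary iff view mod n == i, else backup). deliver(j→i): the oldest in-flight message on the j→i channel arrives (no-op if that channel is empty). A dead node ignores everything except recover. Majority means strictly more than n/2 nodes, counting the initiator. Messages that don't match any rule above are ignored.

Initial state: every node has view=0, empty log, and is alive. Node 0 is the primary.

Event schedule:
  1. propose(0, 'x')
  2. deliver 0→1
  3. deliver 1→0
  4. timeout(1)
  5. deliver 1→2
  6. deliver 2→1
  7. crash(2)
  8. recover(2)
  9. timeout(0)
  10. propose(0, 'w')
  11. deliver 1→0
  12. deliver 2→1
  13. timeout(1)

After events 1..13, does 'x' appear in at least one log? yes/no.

yes

[1] propose(0,'x') → ∅
[2] deliver 0→1 → N1(back v0 [x])
[3] deliver 1→0 → N0(prim v0 [x])
[4] timeout(1) → N1(prim v1 [x])
[5] deliver 1→2 → N2(back v1 [-])
[6] deliver 2→1 → ∅
[7] crash(2) → N2(✗back v1 [-])
[8] recover(2) → N2(back v1 [-])
[9] timeout(0) → N0(back v1 [x])
[10] propose(0,'w') → ∅
[11] deliver 1→0 → ∅
[12] deliver 2→1 → ∅
[13] timeout(1) → N1(back v2 [x])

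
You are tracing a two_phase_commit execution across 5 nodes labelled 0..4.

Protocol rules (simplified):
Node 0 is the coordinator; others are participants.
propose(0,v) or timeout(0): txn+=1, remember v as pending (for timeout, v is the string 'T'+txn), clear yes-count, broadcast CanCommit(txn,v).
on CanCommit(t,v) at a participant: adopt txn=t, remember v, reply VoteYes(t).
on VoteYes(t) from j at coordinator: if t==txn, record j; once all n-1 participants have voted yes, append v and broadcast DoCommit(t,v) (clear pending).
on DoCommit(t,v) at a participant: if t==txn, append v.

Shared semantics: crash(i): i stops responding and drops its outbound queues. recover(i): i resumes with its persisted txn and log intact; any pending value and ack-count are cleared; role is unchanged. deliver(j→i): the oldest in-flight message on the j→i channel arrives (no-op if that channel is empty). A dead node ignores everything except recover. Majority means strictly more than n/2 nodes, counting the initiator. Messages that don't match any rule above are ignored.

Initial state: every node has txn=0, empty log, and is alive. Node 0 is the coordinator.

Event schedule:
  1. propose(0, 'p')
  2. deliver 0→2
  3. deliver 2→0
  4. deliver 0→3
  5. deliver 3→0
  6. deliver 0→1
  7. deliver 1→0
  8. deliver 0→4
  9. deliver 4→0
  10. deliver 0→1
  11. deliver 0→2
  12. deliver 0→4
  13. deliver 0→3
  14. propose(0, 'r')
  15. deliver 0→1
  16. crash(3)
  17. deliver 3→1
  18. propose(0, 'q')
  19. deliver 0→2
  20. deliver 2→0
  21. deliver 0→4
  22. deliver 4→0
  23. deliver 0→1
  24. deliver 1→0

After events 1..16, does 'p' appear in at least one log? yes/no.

after 1 — propose(0,'p'): n0:coor/t1/[-]
after 2 — deliver 0→2: n2:part/t1/[-]
after 3 — deliver 2→0: ·
after 4 — deliver 0→3: n3:part/t1/[-]
after 5 — deliver 3→0: ·
after 6 — deliver 0→1: n1:part/t1/[-]
after 7 — deliver 1→0: ·
after 8 — deliver 0→4: n4:part/t1/[-]
after 9 — deliver 4→0: n0:coor/t1/[p]
after 10 — deliver 0→1: n1:part/t1/[p]
after 11 — deliver 0→2: n2:part/t1/[p]
after 12 — deliver 0→4: n4:part/t1/[p]
after 13 — deliver 0→3: n3:part/t1/[p]
after 14 — propose(0,'r'): n0:coor/t2/[p]
after 15 — deliver 0→1: n1:part/t2/[p]
after 16 — crash(3): n3:✗part/t1/[p]

yes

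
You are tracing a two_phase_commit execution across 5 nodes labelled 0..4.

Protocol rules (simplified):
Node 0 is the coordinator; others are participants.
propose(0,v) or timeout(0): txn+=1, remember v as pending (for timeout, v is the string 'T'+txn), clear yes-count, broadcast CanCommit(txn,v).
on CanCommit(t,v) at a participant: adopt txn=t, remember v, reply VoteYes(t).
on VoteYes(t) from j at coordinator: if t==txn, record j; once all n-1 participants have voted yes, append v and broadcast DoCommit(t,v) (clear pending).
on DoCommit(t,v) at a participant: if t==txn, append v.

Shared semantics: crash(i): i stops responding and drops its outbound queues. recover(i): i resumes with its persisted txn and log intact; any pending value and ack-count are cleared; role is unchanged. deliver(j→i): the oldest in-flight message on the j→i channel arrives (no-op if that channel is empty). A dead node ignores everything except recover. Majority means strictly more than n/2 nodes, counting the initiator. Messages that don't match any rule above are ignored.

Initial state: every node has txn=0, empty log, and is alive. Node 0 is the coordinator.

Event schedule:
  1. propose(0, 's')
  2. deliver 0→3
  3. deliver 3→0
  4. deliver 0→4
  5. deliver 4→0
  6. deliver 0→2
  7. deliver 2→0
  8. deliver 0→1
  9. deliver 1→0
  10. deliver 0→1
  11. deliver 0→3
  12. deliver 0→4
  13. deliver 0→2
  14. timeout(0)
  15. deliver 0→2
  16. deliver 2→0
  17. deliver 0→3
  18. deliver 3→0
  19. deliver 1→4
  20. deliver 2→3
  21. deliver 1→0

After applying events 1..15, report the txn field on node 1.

1. propose(0,'s'):  <0:coor t1 ->
2. deliver 0→3:  <3:part t1 ->
3. deliver 3→0:  nop
4. deliver 0→4:  <4:part t1 ->
5. deliver 4→0:  nop
6. deliver 0→2:  <2:part t1 ->
7. deliver 2→0:  nop
8. deliver 0→1:  <1:part t1 ->
9. deliver 1→0:  <0:coor t1 s>
10. deliver 0→1:  <1:part t1 s>
11. deliver 0→3:  <3:part t1 s>
12. deliver 0→4:  <4:part t1 s>
13. deliver 0→2:  <2:part t1 s>
14. timeout(0):  <0:coor t2 s>
15. deliver 0→2:  <2:part t2 s>

1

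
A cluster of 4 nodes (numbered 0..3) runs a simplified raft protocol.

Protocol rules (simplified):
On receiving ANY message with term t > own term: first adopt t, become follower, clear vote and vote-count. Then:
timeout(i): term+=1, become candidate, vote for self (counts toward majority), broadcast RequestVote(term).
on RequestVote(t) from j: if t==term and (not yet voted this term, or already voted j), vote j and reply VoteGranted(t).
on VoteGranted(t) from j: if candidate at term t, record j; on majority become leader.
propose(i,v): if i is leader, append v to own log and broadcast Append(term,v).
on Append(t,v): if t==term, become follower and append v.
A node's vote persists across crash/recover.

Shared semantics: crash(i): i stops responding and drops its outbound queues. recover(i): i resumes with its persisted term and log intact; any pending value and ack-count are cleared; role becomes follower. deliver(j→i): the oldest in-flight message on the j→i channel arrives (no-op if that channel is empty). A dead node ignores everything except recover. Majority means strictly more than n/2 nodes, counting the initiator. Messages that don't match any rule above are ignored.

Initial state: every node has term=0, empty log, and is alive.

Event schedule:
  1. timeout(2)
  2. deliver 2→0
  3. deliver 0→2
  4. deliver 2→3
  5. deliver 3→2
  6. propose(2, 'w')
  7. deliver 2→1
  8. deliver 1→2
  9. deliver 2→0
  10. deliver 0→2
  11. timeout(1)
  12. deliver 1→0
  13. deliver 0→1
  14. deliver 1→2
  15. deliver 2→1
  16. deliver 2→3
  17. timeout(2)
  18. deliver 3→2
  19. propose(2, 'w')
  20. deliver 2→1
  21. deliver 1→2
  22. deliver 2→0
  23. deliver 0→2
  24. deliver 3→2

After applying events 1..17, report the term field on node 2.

3

step 1 timeout(2): 2={cand,t=1,log=-}
step 2 deliver 2→0: 0={foll,t=1,log=-}
step 3 deliver 0→2: —
step 4 deliver 2→3: 3={foll,t=1,log=-}
step 5 deliver 3→2: 2={lead,t=1,log=-}
step 6 propose(2,'w'): 2={lead,t=1,log=w}
step 7 deliver 2→1: 1={foll,t=1,log=-}
step 8 deliver 1→2: —
step 9 deliver 2→0: 0={foll,t=1,log=w}
step 10 deliver 0→2: —
step 11 timeout(1): 1={cand,t=2,log=-}
step 12 deliver 1→0: 0={foll,t=2,log=w}
step 13 deliver 0→1: —
step 14 deliver 1→2: 2={foll,t=2,log=w}
step 15 deliver 2→1: —
step 16 deliver 2→3: 3={foll,t=1,log=w}
step 17 timeout(2): 2={cand,t=3,log=w}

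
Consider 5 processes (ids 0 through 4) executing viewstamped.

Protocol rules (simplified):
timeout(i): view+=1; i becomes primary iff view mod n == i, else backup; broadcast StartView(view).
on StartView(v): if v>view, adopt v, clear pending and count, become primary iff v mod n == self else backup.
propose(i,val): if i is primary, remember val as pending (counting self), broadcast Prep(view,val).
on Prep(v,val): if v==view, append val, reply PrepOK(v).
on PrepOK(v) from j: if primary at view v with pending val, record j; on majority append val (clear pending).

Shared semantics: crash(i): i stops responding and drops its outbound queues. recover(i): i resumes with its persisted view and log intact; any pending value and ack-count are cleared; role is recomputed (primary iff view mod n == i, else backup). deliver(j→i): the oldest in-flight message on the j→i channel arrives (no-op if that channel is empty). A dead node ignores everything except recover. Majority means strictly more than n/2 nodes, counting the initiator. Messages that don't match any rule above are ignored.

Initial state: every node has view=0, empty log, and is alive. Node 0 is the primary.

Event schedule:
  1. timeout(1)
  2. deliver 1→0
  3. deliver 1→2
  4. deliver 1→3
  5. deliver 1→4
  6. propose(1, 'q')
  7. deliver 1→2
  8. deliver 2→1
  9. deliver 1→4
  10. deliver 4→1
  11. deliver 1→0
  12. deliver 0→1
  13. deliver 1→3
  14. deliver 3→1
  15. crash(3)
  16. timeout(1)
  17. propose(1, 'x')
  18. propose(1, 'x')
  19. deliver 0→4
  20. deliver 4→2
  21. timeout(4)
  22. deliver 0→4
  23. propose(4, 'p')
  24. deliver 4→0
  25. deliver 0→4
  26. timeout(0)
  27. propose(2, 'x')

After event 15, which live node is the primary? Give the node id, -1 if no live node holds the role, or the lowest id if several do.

1. timeout(1):  <1:prim v1 ->
2. deliver 1→0:  <0:back v1 ->
3. deliver 1→2:  <2:back v1 ->
4. deliver 1→3:  <3:back v1 ->
5. deliver 1→4:  <4:back v1 ->
6. propose(1,'q'):  nop
7. deliver 1→2:  <2:back v1 q>
8. deliver 2→1:  nop
9. deliver 1→4:  <4:back v1 q>
10. deliver 4→1:  <1:prim v1 q>
11. deliver 1→0:  <0:back v1 q>
12. deliver 0→1:  nop
13. deliver 1→3:  <3:back v1 q>
14. deliver 3→1:  nop
15. crash(3):  <3:✗back v1 q>

1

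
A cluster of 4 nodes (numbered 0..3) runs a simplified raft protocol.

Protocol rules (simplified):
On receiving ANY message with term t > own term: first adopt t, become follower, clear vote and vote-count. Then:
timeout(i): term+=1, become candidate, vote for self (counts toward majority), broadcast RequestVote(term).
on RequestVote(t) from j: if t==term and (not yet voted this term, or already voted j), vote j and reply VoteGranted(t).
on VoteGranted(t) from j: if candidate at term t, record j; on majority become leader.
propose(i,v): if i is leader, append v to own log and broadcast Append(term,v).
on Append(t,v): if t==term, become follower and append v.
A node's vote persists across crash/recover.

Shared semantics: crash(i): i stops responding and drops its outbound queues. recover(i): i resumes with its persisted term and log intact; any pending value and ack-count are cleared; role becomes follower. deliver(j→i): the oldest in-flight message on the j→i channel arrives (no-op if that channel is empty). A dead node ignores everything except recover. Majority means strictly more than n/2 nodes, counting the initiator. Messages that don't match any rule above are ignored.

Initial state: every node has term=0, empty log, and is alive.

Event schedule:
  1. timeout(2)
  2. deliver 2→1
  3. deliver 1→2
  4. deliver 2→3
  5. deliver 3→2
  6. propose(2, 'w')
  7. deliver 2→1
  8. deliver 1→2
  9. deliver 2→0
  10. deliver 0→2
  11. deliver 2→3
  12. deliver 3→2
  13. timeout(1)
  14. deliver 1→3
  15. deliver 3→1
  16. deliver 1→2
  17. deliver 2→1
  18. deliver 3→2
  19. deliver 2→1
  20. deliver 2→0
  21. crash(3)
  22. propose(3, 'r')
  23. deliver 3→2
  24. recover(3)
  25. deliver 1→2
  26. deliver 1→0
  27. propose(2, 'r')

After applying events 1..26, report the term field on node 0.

step 1 timeout(2): 2={cand,t=1,log=-}
step 2 deliver 2→1: 1={foll,t=1,log=-}
step 3 deliver 1→2: —
step 4 deliver 2→3: 3={foll,t=1,log=-}
step 5 deliver 3→2: 2={lead,t=1,log=-}
step 6 propose(2,'w'): 2={lead,t=1,log=w}
step 7 deliver 2→1: 1={foll,t=1,log=w}
step 8 deliver 1→2: —
step 9 deliver 2→0: 0={foll,t=1,log=-}
step 10 deliver 0→2: —
step 11 deliver 2→3: 3={foll,t=1,log=w}
step 12 deliver 3→2: —
step 13 timeout(1): 1={cand,t=2,log=w}
step 14 deliver 1→3: 3={foll,t=2,log=w}
step 15 deliver 3→1: —
step 16 deliver 1→2: 2={foll,t=2,log=w}
step 17 deliver 2→1: 1={lead,t=2,log=w}
step 18 deliver 3→2: —
step 19 deliver 2→1: —
step 20 deliver 2→0: 0={foll,t=1,log=w}
step 21 crash(3): 3={✗foll,t=2,log=w}
step 22 propose(3,'r'): —
step 23 deliver 3→2: —
step 24 recover(3): 3={foll,t=2,log=w}
step 25 deliver 1→2: —
step 26 deliver 1→0: 0={foll,t=2,log=w}

2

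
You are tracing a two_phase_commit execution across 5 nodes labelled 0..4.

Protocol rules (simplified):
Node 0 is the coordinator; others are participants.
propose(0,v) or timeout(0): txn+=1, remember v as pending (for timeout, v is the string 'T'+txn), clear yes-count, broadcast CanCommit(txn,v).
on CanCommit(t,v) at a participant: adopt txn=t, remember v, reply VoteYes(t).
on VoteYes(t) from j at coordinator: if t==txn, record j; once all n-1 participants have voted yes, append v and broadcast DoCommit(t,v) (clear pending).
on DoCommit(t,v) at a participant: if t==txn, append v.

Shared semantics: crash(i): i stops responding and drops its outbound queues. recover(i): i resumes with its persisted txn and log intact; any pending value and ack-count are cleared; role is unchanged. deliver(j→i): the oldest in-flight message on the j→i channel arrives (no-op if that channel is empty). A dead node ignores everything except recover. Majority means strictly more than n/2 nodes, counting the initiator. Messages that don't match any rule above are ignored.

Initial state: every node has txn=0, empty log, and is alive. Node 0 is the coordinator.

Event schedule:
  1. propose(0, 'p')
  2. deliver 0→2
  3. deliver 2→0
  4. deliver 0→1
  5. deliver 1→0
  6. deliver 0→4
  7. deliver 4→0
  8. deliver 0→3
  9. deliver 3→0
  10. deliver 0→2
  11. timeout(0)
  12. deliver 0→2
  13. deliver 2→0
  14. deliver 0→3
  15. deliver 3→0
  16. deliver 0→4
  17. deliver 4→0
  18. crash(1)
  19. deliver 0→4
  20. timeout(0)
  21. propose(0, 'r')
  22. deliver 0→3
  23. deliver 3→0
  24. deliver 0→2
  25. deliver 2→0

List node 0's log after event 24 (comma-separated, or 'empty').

p

[1] propose(0,'p') → N0(coor t1 [-])
[2] deliver 0→2 → N2(part t1 [-])
[3] deliver 2→0 → ∅
[4] deliver 0→1 → N1(part t1 [-])
[5] deliver 1→0 → ∅
[6] deliver 0→4 → N4(part t1 [-])
[7] deliver 4→0 → ∅
[8] deliver 0→3 → N3(part t1 [-])
[9] deliver 3→0 → N0(coor t1 [p])
[10] deliver 0→2 → N2(part t1 [p])
[11] timeout(0) → N0(coor t2 [p])
[12] deliver 0→2 → N2(part t2 [p])
[13] deliver 2→0 → ∅
[14] deliver 0→3 → N3(part t1 [p])
[15] deliver 3→0 → ∅
[16] deliver 0→4 → N4(part t1 [p])
[17] deliver 4→0 → ∅
[18] crash(1) → N1(✗part t1 [-])
[19] deliver 0→4 → N4(part t2 [p])
[20] timeout(0) → N0(coor t3 [p])
[21] propose(0,'r') → N0(coor t4 [p])
[22] deliver 0→3 → N3(part t2 [p])
[23] deliver 3→0 → ∅
[24] deliver 0→2 → N2(part t3 [p])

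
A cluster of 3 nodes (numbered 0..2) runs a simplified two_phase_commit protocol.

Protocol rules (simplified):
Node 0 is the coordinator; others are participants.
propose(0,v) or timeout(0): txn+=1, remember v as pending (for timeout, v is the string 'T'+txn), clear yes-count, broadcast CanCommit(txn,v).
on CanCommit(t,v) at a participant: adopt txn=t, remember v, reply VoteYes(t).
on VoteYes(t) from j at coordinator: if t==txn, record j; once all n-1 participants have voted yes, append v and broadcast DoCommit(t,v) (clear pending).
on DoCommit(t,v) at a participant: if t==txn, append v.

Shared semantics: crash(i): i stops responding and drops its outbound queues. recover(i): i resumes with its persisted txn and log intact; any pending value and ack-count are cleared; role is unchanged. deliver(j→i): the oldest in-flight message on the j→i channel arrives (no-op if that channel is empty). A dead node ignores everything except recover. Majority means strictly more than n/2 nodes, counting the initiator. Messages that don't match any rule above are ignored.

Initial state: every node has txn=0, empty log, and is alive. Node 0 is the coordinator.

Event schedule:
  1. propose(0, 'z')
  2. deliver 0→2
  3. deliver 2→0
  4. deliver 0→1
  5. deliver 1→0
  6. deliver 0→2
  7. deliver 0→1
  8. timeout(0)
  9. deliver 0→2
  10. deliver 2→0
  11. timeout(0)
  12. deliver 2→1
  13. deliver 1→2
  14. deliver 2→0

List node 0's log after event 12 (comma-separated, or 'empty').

step 1 propose(0,'z'): 0={coor,t=1,log=-}
step 2 deliver 0→2: 2={part,t=1,log=-}
step 3 deliver 2→0: —
step 4 deliver 0→1: 1={part,t=1,log=-}
step 5 deliver 1→0: 0={coor,t=1,log=z}
step 6 deliver 0→2: 2={part,t=1,log=z}
step 7 deliver 0→1: 1={part,t=1,log=z}
step 8 timeout(0): 0={coor,t=2,log=z}
step 9 deliver 0→2: 2={part,t=2,log=z}
step 10 deliver 2→0: —
step 11 timeout(0): 0={coor,t=3,log=z}
step 12 deliver 2→1: —

z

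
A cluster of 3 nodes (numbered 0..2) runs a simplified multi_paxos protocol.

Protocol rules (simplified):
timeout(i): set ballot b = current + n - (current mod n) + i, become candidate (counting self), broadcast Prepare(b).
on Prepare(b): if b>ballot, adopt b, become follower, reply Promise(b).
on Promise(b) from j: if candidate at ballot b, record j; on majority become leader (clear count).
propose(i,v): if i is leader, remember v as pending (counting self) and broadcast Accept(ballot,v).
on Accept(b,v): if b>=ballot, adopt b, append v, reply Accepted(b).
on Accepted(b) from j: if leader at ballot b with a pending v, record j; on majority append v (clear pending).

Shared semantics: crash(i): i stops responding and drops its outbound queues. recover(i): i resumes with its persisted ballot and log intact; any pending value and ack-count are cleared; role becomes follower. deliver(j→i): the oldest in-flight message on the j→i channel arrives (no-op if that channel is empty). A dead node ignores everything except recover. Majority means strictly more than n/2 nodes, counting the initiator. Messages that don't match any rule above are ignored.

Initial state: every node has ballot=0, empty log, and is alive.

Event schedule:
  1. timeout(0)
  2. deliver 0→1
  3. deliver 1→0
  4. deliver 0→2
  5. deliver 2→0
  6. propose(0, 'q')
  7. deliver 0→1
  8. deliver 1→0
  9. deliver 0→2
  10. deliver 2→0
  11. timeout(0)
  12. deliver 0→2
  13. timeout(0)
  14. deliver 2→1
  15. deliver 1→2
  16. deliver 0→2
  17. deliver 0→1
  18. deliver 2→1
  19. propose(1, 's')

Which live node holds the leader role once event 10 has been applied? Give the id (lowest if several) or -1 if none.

0

step 1 timeout(0): 0={cand,b=3,log=-}
step 2 deliver 0→1: 1={foll,b=3,log=-}
step 3 deliver 1→0: 0={lead,b=3,log=-}
step 4 deliver 0→2: 2={foll,b=3,log=-}
step 5 deliver 2→0: —
step 6 propose(0,'q'): —
step 7 deliver 0→1: 1={foll,b=3,log=q}
step 8 deliver 1→0: 0={lead,b=3,log=q}
step 9 deliver 0→2: 2={foll,b=3,log=q}
step 10 deliver 2→0: —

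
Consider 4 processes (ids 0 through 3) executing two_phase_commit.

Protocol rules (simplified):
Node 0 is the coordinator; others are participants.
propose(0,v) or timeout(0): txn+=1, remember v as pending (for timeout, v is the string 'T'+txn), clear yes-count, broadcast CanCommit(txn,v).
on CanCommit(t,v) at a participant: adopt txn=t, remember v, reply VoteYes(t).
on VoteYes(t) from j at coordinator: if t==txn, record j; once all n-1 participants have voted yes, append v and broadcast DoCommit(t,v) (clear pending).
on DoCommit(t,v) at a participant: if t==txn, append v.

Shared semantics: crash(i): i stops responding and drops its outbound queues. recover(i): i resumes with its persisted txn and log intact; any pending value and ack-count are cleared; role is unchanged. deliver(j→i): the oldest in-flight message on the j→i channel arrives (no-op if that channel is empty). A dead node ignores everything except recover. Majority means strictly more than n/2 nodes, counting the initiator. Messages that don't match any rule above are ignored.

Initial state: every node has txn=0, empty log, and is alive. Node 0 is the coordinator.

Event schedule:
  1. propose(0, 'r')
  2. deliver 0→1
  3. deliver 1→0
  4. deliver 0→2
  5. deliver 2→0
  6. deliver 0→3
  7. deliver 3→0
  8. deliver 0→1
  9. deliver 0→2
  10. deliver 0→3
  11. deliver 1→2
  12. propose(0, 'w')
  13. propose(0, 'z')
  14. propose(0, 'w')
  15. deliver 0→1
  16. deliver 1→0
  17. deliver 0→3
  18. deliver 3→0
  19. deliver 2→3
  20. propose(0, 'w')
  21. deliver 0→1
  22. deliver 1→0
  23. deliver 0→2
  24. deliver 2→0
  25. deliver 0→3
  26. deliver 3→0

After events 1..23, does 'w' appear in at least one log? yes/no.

e1 propose(0,'r'): 0[coor,t=1,-]
e2 deliver 0→1: 1[part,t=1,-]
e3 deliver 1→0: ·
e4 deliver 0→2: 2[part,t=1,-]
e5 deliver 2→0: ·
e6 deliver 0→3: 3[part,t=1,-]
e7 deliver 3→0: 0[coor,t=1,r]
e8 deliver 0→1: 1[part,t=1,r]
e9 deliver 0→2: 2[part,t=1,r]
e10 deliver 0→3: 3[part,t=1,r]
e11 deliver 1→2: ·
e12 propose(0,'w'): 0[coor,t=2,r]
e13 propose(0,'z'): 0[coor,t=3,r]
e14 propose(0,'w'): 0[coor,t=4,r]
e15 deliver 0→1: 1[part,t=2,r]
e16 deliver 1→0: ·
e17 deliver 0→3: 3[part,t=2,r]
e18 deliver 3→0: ·
e19 deliver 2→3: ·
e20 propose(0,'w'): 0[coor,t=5,r]
e21 deliver 0→1: 1[part,t=3,r]
e22 deliver 1→0: ·
e23 deliver 0→2: 2[part,t=2,r]

no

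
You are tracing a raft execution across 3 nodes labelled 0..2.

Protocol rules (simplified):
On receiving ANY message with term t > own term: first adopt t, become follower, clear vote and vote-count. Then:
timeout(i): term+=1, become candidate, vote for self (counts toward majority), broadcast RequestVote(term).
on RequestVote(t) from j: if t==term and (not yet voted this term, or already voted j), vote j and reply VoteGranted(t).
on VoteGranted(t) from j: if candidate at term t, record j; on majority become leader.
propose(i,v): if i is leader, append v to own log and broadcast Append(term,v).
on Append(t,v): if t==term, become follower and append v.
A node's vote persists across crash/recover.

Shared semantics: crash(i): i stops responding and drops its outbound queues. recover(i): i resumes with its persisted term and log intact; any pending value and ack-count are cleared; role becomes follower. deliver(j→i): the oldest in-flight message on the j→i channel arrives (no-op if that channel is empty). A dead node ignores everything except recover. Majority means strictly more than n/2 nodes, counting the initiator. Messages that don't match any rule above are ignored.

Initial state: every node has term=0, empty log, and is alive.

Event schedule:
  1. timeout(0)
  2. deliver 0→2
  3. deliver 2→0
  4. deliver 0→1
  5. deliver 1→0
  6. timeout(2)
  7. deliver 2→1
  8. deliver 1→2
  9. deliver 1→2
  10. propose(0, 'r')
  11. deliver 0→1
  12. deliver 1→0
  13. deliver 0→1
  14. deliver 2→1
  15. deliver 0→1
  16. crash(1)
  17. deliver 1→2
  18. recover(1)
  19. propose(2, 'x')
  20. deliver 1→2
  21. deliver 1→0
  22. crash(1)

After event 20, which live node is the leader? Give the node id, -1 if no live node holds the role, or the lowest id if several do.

e1 timeout(0): 0[cand,t=1,-]
e2 deliver 0→2: 2[foll,t=1,-]
e3 deliver 2→0: 0[lead,t=1,-]
e4 deliver 0→1: 1[foll,t=1,-]
e5 deliver 1→0: ·
e6 timeout(2): 2[cand,t=2,-]
e7 deliver 2→1: 1[foll,t=2,-]
e8 deliver 1→2: 2[lead,t=2,-]
e9 deliver 1→2: ·
e10 propose(0,'r'): 0[lead,t=1,r]
e11 deliver 0→1: ·
e12 deliver 1→0: ·
e13 deliver 0→1: ·
e14 deliver 2→1: ·
e15 deliver 0→1: ·
e16 crash(1): 1[✗foll,t=2,-]
e17 deliver 1→2: ·
e18 recover(1): 1[foll,t=2,-]
e19 propose(2,'x'): 2[lead,t=2,x]
e20 deliver 1→2: ·

0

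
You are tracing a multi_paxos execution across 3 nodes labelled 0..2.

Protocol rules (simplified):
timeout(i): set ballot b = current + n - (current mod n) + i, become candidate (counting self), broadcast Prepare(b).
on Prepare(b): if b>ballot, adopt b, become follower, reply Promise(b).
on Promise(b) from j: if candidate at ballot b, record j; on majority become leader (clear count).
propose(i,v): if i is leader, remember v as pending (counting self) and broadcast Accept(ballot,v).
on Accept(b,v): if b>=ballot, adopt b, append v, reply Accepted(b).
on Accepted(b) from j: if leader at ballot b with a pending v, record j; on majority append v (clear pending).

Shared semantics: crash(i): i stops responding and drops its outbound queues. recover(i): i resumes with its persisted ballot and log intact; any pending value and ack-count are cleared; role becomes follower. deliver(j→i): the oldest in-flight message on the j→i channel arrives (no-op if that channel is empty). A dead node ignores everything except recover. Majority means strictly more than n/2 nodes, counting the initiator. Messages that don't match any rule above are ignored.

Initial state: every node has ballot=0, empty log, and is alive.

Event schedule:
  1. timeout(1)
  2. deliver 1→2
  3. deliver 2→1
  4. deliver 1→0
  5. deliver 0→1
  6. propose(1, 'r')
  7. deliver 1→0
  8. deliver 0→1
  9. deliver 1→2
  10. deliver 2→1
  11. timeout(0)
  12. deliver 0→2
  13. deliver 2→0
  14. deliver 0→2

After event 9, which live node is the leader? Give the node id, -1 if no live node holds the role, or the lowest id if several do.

after 1 — timeout(1): n1:cand/b4/[-]
after 2 — deliver 1→2: n2:foll/b4/[-]
after 3 — deliver 2→1: n1:lead/b4/[-]
after 4 — deliver 1→0: n0:foll/b4/[-]
after 5 — deliver 0→1: ·
after 6 — propose(1,'r'): ·
after 7 — deliver 1→0: n0:foll/b4/[r]
after 8 — deliver 0→1: n1:lead/b4/[r]
after 9 — deliver 1→2: n2:foll/b4/[r]

1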